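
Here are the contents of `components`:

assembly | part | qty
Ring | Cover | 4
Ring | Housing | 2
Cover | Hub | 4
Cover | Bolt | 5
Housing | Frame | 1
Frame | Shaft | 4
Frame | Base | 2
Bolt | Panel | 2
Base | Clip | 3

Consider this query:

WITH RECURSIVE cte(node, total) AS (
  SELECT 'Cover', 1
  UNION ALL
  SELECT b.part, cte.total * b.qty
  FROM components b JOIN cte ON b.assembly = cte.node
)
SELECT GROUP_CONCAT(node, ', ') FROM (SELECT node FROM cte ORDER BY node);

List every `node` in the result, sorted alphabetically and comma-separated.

Base: (Cover, total=1).
Iteration 1: components of {Cover} -> Bolt = 1*5 = 5, Hub = 1*4 = 4.
Iteration 2: components of {Bolt,Hub} -> Panel = 5*2 = 10.
Iteration 3: no further components; recursion stops.

Bolt, Cover, Hub, Panel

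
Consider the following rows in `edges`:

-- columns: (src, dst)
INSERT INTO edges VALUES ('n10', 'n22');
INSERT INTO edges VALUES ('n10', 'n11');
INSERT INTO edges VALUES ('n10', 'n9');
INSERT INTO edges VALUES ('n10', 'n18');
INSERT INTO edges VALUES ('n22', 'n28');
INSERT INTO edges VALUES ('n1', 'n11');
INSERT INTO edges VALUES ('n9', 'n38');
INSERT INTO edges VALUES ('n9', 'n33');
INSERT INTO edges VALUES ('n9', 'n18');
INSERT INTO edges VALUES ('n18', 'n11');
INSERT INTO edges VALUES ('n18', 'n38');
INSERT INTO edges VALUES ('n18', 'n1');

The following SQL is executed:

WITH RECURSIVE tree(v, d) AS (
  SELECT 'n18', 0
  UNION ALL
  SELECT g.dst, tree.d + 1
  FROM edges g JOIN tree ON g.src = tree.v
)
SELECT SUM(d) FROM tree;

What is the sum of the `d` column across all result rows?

Base: (n18, d=0).
Iteration 1: edges from {n18} -> (n1, d=1), (n11, d=1), (n38, d=1).
Iteration 2: edges from {n1,n11,n38} -> (n11, d=2).
Iteration 3: no outgoing edges from {n11}; recursion stops.
SUM(d) = 0 + 1 + 1 + 1 + 2 = 5.

5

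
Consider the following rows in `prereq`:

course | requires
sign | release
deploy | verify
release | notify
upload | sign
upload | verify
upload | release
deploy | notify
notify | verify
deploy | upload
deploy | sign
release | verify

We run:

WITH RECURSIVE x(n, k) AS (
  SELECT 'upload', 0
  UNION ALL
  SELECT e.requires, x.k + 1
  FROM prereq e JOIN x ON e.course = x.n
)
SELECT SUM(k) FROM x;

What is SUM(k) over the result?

Base: (upload, k=0).
Iteration 1: edges from {upload} -> (release, k=1), (sign, k=1), (verify, k=1).
Iteration 2: edges from {release,sign,verify} -> (notify, k=2), (release, k=2), (verify, k=2).
Iteration 3: edges from {notify,release,verify} -> (notify, k=3), (verify, k=3) x2. [UNION ALL keeps all 3 new rows, including repeats]
Iteration 4: edges from {notify,verify} -> (verify, k=4).
Iteration 5: no outgoing edges from {verify}; recursion stops.
SUM(k) = 0 + 1 + 1 + 1 + 2 + 2 + 2 + 3 + 3 + 3 + 4 = 22.

22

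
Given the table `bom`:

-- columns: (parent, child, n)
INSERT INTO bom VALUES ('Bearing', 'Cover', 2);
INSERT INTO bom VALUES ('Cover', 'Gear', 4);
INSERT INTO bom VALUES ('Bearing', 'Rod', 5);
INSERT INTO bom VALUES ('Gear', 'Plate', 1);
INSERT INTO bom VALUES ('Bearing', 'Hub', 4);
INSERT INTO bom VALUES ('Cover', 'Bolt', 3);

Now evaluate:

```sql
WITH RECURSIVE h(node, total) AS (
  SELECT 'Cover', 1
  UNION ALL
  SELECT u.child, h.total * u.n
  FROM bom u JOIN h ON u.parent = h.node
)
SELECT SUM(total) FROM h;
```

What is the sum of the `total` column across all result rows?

12

Base: (Cover, total=1).
Iteration 1: components of {Cover} -> Bolt = 1*3 = 3, Gear = 1*4 = 4.
Iteration 2: components of {Bolt,Gear} -> Plate = 4*1 = 4.
Iteration 3: no further components; recursion stops.
SUM(total) = 1 + 4 + 3 + 4 = 12.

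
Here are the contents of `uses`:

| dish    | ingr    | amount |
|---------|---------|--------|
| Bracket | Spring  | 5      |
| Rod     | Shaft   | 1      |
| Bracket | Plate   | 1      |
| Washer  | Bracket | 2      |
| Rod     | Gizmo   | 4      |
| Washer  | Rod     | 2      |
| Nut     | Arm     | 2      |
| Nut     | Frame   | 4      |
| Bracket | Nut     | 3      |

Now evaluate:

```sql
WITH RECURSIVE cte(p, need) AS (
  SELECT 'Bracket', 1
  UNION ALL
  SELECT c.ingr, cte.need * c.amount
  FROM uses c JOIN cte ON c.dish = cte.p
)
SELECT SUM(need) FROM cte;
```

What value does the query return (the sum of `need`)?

Base: (Bracket, need=1).
Iteration 1: components of {Bracket} -> Nut = 1*3 = 3, Plate = 1*1 = 1, Spring = 1*5 = 5.
Iteration 2: components of {Nut,Plate,Spring} -> Arm = 3*2 = 6, Frame = 3*4 = 12.
Iteration 3: no further components; recursion stops.
SUM(need) = 1 + 5 + 1 + 3 + 6 + 12 = 28.

28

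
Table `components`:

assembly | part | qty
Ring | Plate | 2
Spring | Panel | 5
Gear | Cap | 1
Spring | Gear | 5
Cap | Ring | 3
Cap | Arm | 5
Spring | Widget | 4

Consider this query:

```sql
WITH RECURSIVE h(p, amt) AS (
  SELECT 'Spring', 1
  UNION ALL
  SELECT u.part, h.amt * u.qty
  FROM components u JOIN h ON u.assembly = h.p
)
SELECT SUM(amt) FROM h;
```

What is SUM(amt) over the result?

90

Base: (Spring, amt=1).
Iteration 1: components of {Spring} -> Gear = 1*5 = 5, Panel = 1*5 = 5, Widget = 1*4 = 4.
Iteration 2: components of {Gear,Panel,Widget} -> Cap = 5*1 = 5.
Iteration 3: components of {Cap} -> Arm = 5*5 = 25, Ring = 5*3 = 15.
Iteration 4: components of {Arm,Ring} -> Plate = 15*2 = 30.
Iteration 5: no further components; recursion stops.
SUM(amt) = 1 + 5 + 5 + 4 + 5 + 15 + 25 + 30 = 90.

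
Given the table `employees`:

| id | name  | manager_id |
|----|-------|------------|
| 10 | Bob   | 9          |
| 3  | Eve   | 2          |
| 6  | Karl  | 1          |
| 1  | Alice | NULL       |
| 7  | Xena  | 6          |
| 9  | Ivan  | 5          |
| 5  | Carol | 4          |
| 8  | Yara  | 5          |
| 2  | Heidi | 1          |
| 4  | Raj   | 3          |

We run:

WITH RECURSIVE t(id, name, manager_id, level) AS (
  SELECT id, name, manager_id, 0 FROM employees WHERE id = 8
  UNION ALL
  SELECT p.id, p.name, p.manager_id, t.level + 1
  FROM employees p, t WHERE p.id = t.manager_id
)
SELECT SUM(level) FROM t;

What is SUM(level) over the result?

Base: id=8 (Yara), manager_id=5, level 0.
Iteration 1: join on id=5 -> Carol (id 5, manager_id=4, level 1).
Iteration 2: join on id=4 -> Raj (id 4, manager_id=3, level 2).
Iteration 3: join on id=3 -> Eve (id 3, manager_id=2, level 3).
Iteration 4: join on id=2 -> Heidi (id 2, manager_id=1, level 4).
Iteration 5: join on id=1 -> Alice (id 1, manager_id=NULL, level 5).
Iteration 6: manager_id is NULL; no match; recursion stops.
SUM(level) = 0 + 1 + 2 + 3 + 4 + 5 = 15.

15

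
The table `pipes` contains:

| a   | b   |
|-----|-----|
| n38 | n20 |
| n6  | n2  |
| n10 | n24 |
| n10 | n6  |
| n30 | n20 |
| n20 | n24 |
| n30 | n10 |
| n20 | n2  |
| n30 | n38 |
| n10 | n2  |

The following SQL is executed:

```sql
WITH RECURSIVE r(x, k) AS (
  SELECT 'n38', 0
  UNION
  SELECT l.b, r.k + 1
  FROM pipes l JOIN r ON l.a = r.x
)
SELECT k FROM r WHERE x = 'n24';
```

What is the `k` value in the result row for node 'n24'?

2

Base: (n38, k=0).
Iteration 1: edges from {n38} -> (n20, k=1).
Iteration 2: edges from {n20} -> (n2, k=2), (n24, k=2).
Iteration 3: no outgoing edges from {n2,n24}; recursion stops.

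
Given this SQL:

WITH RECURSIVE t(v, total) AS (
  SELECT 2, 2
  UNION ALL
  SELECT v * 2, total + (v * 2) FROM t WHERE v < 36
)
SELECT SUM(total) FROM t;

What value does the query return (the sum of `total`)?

240

Base: v=2, total=2.
Iteration 1: 2 < 36 holds -> v = 2 * 2 = 4, total = 2 + 4 = 6.
Iteration 2: 4 < 36 holds -> v = 4 * 2 = 8, total = 6 + 8 = 14.
Iteration 3: 8 < 36 holds -> v = 8 * 2 = 16, total = 14 + 16 = 30.
Iteration 4: 16 < 36 holds -> v = 16 * 2 = 32, total = 30 + 32 = 62.
Iteration 5: 32 < 36 holds -> v = 32 * 2 = 64, total = 62 + 64 = 126.
Iteration 6: 64 < 36 fails; recursion stops.
SUM(total) = 2 + 6 + 14 + 30 + 62 + 126 = 240.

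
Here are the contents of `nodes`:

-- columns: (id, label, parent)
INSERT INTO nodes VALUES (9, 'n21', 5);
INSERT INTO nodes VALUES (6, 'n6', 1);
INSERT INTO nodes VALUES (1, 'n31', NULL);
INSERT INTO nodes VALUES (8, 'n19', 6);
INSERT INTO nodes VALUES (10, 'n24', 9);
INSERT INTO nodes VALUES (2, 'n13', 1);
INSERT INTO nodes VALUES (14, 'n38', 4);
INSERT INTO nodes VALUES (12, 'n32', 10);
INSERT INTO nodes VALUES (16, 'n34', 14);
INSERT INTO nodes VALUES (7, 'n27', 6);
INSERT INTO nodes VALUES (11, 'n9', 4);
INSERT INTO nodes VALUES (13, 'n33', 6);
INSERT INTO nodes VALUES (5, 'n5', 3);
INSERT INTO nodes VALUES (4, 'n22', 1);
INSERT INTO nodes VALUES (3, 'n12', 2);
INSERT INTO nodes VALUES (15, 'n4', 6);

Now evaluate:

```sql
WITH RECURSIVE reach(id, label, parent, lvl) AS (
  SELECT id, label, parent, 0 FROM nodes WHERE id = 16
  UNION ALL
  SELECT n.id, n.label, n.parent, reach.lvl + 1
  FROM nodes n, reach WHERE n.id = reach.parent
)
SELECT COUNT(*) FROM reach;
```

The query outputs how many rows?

4

Base: id=16 (n34), parent=14, lvl 0.
Iteration 1: join on id=14 -> n38 (id 14, parent=4, lvl 1).
Iteration 2: join on id=4 -> n22 (id 4, parent=1, lvl 2).
Iteration 3: join on id=1 -> n31 (id 1, parent=NULL, lvl 3).
Iteration 4: parent is NULL; no match; recursion stops.
Total rows emitted: 4.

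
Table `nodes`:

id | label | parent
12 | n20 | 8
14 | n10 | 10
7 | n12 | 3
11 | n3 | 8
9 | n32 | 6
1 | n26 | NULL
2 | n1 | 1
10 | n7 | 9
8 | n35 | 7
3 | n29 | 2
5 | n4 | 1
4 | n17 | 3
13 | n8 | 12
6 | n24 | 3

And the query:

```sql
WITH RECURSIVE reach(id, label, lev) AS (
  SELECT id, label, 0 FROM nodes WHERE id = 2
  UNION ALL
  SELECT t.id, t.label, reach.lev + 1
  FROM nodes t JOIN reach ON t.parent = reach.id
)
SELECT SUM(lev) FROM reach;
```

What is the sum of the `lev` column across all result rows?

Base: id=2 (n1) at lev 0.
Iteration 1: rows with parent in {2} -> n29 (id 3, lev 1).
Iteration 2: rows with parent in {3} -> n17 (id 4, lev 2), n24 (id 6, lev 2), n12 (id 7, lev 2).
Iteration 3: rows with parent in {4,6,7} -> n35 (id 8, lev 3), n32 (id 9, lev 3).
Iteration 4: rows with parent in {8,9} -> n7 (id 10, lev 4), n3 (id 11, lev 4), n20 (id 12, lev 4).
Iteration 5: rows with parent in {10,11,12} -> n8 (id 13, lev 5), n10 (id 14, lev 5).
Iteration 6: no rows with parent in {13,14}; recursion stops.
SUM(lev) = 0 + 1 + 2 + 2 + 2 + 3 + 3 + 4 + 4 + 4 + 5 + 5 = 35.

35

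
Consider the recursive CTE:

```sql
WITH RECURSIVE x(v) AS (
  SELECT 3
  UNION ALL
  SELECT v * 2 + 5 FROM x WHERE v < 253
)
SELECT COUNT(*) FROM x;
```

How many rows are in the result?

Base: v=3.
Iteration 1: 3 < 253 holds -> v = 3 * 2 + 5 = 11.
Iteration 2: 11 < 253 holds -> v = 11 * 2 + 5 = 27.
Iteration 3: 27 < 253 holds -> v = 27 * 2 + 5 = 59.
Iteration 4: 59 < 253 holds -> v = 59 * 2 + 5 = 123.
Iteration 5: 123 < 253 holds -> v = 123 * 2 + 5 = 251.
Iteration 6: 251 < 253 holds -> v = 251 * 2 + 5 = 507.
Iteration 7: 507 < 253 fails; recursion stops.
Total rows emitted: 7.

7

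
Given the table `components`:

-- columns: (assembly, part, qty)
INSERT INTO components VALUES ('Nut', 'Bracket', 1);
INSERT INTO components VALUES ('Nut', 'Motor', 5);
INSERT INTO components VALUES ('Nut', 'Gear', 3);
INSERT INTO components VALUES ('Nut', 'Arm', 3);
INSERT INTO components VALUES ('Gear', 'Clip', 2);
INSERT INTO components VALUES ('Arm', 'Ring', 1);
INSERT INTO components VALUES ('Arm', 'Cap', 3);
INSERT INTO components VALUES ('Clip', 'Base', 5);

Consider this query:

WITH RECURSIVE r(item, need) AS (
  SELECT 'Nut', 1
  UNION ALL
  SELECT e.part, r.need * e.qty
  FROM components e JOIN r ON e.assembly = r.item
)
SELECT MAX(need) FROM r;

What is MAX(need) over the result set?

Base: (Nut, need=1).
Iteration 1: components of {Nut} -> Arm = 1*3 = 3, Bracket = 1*1 = 1, Gear = 1*3 = 3, Motor = 1*5 = 5.
Iteration 2: components of {Arm,Bracket,Gear,Motor} -> Cap = 3*3 = 9, Clip = 3*2 = 6, Ring = 3*1 = 3.
Iteration 3: components of {Cap,Clip,Ring} -> Base = 6*5 = 30.
Iteration 4: no further components; recursion stops.
need values: 1, 1, 5, 3, 3, 6, 3, 9, 30; the maximum is 30.

30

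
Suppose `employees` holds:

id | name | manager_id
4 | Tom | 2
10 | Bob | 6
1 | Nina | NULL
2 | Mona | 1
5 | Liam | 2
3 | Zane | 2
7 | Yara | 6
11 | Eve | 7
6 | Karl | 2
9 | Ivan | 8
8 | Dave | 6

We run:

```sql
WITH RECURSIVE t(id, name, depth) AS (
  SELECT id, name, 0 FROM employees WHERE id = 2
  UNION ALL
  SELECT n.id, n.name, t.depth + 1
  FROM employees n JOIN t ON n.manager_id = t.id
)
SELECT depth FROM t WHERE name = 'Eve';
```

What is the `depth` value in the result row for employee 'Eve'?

Base: id=2 (Mona) at depth 0.
Iteration 1: rows with manager_id in {2} -> Zane (id 3, depth 1), Tom (id 4, depth 1), Liam (id 5, depth 1), Karl (id 6, depth 1).
Iteration 2: rows with manager_id in {3,4,5,6} -> Yara (id 7, depth 2), Dave (id 8, depth 2), Bob (id 10, depth 2).
Iteration 3: rows with manager_id in {7,8,10} -> Ivan (id 9, depth 3), Eve (id 11, depth 3).
Iteration 4: no rows with manager_id in {9,11}; recursion stops.

3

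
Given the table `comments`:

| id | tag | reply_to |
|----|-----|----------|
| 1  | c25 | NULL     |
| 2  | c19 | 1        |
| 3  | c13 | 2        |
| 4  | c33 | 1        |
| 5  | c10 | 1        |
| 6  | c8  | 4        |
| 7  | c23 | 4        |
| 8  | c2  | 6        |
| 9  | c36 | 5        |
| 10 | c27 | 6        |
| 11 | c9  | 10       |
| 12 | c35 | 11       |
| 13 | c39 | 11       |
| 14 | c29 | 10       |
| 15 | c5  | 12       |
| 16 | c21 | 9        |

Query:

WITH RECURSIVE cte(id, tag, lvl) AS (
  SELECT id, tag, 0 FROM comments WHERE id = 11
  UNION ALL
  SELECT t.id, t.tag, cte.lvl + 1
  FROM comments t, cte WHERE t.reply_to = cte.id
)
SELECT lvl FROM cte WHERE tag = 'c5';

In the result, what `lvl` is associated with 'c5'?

2

Base: id=11 (c9) at lvl 0.
Iteration 1: rows with reply_to in {11} -> c35 (id 12, lvl 1), c39 (id 13, lvl 1).
Iteration 2: rows with reply_to in {12,13} -> c5 (id 15, lvl 2).
Iteration 3: no rows with reply_to in {15}; recursion stops.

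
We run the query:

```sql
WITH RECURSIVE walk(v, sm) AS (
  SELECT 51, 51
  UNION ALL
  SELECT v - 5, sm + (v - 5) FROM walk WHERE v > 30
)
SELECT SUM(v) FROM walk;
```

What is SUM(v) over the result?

231

Base: v=51, sm=51.
Iteration 1: 51 > 30 holds -> v = 51 - 5 = 46, sm = 51 + 46 = 97.
Iteration 2: 46 > 30 holds -> v = 46 - 5 = 41, sm = 97 + 41 = 138.
Iteration 3: 41 > 30 holds -> v = 41 - 5 = 36, sm = 138 + 36 = 174.
Iteration 4: 36 > 30 holds -> v = 36 - 5 = 31, sm = 174 + 31 = 205.
Iteration 5: 31 > 30 holds -> v = 31 - 5 = 26, sm = 205 + 26 = 231.
Iteration 6: 26 > 30 fails; recursion stops.
SUM(v) = 51 + 46 + 41 + 36 + 31 + 26 = 231.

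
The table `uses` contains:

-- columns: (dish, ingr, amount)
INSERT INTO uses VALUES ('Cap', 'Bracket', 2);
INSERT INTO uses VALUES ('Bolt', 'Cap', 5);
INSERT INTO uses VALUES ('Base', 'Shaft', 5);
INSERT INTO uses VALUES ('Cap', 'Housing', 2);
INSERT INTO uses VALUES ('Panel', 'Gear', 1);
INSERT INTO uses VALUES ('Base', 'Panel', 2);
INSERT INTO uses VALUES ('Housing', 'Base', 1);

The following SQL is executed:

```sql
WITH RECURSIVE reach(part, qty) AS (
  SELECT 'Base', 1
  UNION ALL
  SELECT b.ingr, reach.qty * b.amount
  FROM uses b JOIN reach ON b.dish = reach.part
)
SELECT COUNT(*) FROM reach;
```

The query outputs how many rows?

4

Base: (Base, qty=1).
Iteration 1: components of {Base} -> Panel = 1*2 = 2, Shaft = 1*5 = 5.
Iteration 2: components of {Panel,Shaft} -> Gear = 2*1 = 2.
Iteration 3: no further components; recursion stops.
Total rows emitted: 4.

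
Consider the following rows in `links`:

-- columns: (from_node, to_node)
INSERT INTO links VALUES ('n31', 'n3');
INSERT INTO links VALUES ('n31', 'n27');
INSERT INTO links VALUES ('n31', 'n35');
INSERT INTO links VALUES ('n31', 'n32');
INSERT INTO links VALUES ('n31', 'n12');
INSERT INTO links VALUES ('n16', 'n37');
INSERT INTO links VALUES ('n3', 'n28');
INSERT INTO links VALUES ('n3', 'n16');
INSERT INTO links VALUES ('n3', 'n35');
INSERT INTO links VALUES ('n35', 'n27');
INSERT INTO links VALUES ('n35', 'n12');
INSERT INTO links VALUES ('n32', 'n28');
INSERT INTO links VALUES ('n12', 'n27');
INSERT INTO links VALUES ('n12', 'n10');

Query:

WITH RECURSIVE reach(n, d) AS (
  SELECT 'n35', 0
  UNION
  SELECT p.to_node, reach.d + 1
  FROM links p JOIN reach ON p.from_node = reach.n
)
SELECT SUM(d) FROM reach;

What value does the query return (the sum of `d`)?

6

Base: (n35, d=0).
Iteration 1: edges from {n35} -> (n12, d=1), (n27, d=1).
Iteration 2: edges from {n12,n27} -> (n10, d=2), (n27, d=2).
Iteration 3: no outgoing edges from {n10,n27}; recursion stops.
SUM(d) = 0 + 1 + 1 + 2 + 2 = 6.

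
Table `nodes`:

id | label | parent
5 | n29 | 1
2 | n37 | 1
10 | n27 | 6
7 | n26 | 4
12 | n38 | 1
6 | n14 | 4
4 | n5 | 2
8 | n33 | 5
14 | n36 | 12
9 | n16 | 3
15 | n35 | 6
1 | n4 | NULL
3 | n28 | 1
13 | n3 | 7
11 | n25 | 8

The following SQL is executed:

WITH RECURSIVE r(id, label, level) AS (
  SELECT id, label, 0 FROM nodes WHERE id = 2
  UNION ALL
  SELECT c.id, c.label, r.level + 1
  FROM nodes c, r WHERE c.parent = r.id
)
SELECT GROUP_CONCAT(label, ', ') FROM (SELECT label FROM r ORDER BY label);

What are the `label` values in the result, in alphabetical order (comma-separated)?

Base: id=2 (n37) at level 0.
Iteration 1: rows with parent in {2} -> n5 (id 4, level 1).
Iteration 2: rows with parent in {4} -> n14 (id 6, level 2), n26 (id 7, level 2).
Iteration 3: rows with parent in {6,7} -> n27 (id 10, level 3), n3 (id 13, level 3), n35 (id 15, level 3).
Iteration 4: no rows with parent in {10,13,15}; recursion stops.

n14, n26, n27, n3, n35, n37, n5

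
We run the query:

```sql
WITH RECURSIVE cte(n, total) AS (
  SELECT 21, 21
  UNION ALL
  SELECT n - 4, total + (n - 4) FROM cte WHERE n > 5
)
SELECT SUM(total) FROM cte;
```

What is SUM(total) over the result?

Base: n=21, total=21.
Iteration 1: 21 > 5 holds -> n = 21 - 4 = 17, total = 21 + 17 = 38.
Iteration 2: 17 > 5 holds -> n = 17 - 4 = 13, total = 38 + 13 = 51.
Iteration 3: 13 > 5 holds -> n = 13 - 4 = 9, total = 51 + 9 = 60.
Iteration 4: 9 > 5 holds -> n = 9 - 4 = 5, total = 60 + 5 = 65.
Iteration 5: 5 > 5 fails; recursion stops.
SUM(total) = 21 + 38 + 51 + 60 + 65 = 235.

235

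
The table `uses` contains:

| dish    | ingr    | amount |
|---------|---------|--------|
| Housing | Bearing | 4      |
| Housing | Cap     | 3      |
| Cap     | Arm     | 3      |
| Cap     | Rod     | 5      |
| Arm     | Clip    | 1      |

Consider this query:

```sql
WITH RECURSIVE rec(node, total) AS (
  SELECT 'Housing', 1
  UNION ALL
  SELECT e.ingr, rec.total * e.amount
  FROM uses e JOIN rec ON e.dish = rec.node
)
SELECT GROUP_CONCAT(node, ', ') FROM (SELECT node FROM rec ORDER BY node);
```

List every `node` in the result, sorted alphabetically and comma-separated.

Base: (Housing, total=1).
Iteration 1: components of {Housing} -> Bearing = 1*4 = 4, Cap = 1*3 = 3.
Iteration 2: components of {Bearing,Cap} -> Arm = 3*3 = 9, Rod = 3*5 = 15.
Iteration 3: components of {Arm,Rod} -> Clip = 9*1 = 9.
Iteration 4: no further components; recursion stops.

Arm, Bearing, Cap, Clip, Housing, Rod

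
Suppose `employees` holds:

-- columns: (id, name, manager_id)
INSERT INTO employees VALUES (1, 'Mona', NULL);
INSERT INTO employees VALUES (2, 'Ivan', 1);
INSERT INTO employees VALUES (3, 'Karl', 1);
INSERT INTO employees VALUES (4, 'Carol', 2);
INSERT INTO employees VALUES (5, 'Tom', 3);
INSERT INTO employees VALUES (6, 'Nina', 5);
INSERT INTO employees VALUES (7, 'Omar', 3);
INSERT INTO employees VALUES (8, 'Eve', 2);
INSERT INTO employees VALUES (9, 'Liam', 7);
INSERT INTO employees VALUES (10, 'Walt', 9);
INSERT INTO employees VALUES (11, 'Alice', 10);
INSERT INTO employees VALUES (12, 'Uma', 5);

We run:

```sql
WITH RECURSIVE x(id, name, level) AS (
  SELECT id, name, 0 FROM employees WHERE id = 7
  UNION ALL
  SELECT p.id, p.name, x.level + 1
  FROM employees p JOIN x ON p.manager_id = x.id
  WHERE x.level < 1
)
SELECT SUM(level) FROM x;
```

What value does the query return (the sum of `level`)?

1

Base: id=7 (Omar) at level 0.
Iteration 1: rows with manager_id in {7} -> Liam (id 9, level 1).
Iteration 2: level < 1 fails for all current rows; recursion stops.
SUM(level) = 0 + 1 = 1.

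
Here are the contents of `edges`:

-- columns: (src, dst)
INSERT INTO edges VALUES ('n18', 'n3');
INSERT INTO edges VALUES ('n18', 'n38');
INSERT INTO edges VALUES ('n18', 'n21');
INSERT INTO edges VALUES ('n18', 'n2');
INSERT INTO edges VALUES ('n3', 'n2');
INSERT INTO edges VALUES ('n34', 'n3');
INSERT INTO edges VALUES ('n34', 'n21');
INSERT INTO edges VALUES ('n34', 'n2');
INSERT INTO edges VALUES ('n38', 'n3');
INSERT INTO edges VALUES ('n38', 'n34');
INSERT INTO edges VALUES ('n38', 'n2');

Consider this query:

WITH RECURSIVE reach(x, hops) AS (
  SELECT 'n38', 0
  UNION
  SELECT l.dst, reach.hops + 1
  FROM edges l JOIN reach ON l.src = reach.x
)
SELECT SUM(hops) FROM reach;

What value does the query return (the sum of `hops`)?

Base: (n38, hops=0).
Iteration 1: edges from {n38} -> (n2, hops=1), (n3, hops=1), (n34, hops=1).
Iteration 2: edges from {n2,n3,n34} -> (n2, hops=2), (n21, hops=2), (n3, hops=2). [UNION drops 1 duplicate row(s)]
Iteration 3: edges from {n2,n21,n3} -> (n2, hops=3).
Iteration 4: no outgoing edges from {n2}; recursion stops.
SUM(hops) = 0 + 1 + 1 + 1 + 2 + 2 + 2 + 3 = 12.

12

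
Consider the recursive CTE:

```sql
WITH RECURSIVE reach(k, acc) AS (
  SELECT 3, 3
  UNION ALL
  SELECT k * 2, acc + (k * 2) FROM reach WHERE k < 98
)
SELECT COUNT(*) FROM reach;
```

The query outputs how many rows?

7

Base: k=3, acc=3.
Iteration 1: 3 < 98 holds -> k = 3 * 2 = 6, acc = 3 + 6 = 9.
Iteration 2: 6 < 98 holds -> k = 6 * 2 = 12, acc = 9 + 12 = 21.
Iteration 3: 12 < 98 holds -> k = 12 * 2 = 24, acc = 21 + 24 = 45.
Iteration 4: 24 < 98 holds -> k = 24 * 2 = 48, acc = 45 + 48 = 93.
Iteration 5: 48 < 98 holds -> k = 48 * 2 = 96, acc = 93 + 96 = 189.
Iteration 6: 96 < 98 holds -> k = 96 * 2 = 192, acc = 189 + 192 = 381.
Iteration 7: 192 < 98 fails; recursion stops.
Total rows emitted: 7.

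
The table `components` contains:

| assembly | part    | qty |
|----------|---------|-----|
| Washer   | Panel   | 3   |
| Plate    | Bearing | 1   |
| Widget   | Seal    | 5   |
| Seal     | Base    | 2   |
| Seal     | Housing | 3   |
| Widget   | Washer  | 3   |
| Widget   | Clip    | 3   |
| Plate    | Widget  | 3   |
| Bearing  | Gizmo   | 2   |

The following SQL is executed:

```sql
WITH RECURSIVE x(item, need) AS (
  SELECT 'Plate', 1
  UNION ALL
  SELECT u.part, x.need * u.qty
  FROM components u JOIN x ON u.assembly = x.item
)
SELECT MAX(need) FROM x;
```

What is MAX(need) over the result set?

45

Base: (Plate, need=1).
Iteration 1: components of {Plate} -> Bearing = 1*1 = 1, Widget = 1*3 = 3.
Iteration 2: components of {Bearing,Widget} -> Clip = 3*3 = 9, Gizmo = 1*2 = 2, Seal = 3*5 = 15, Washer = 3*3 = 9.
Iteration 3: components of {Clip,Gizmo,Seal,Washer} -> Base = 15*2 = 30, Housing = 15*3 = 45, Panel = 9*3 = 27.
Iteration 4: no further components; recursion stops.
need values: 1, 3, 1, 9, 9, 15, 2, 27, 45, 30; the maximum is 45.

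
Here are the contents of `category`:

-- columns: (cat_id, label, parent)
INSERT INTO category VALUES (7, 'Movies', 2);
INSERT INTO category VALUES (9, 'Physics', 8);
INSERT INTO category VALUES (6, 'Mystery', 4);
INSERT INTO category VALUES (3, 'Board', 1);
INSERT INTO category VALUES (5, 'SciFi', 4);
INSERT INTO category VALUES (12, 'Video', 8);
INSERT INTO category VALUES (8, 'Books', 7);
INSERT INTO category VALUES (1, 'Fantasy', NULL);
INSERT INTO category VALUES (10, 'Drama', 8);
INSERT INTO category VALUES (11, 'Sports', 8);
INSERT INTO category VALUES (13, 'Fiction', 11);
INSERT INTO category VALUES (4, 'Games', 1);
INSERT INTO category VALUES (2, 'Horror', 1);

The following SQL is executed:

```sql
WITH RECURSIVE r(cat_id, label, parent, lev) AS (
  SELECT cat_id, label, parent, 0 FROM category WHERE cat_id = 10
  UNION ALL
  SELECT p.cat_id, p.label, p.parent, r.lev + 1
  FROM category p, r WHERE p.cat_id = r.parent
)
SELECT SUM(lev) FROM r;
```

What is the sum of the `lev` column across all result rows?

10

Base: cat_id=10 (Drama), parent=8, lev 0.
Iteration 1: join on cat_id=8 -> Books (id 8, parent=7, lev 1).
Iteration 2: join on cat_id=7 -> Movies (id 7, parent=2, lev 2).
Iteration 3: join on cat_id=2 -> Horror (id 2, parent=1, lev 3).
Iteration 4: join on cat_id=1 -> Fantasy (id 1, parent=NULL, lev 4).
Iteration 5: parent is NULL; no match; recursion stops.
SUM(lev) = 0 + 1 + 2 + 3 + 4 = 10.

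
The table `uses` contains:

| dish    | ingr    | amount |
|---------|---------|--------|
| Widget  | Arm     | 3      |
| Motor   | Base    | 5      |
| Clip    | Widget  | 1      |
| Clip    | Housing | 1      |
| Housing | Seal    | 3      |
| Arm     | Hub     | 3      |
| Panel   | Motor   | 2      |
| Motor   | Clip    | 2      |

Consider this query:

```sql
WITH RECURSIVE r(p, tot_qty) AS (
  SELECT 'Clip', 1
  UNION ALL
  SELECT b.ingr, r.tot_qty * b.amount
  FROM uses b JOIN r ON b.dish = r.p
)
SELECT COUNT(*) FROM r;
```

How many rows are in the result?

Base: (Clip, tot_qty=1).
Iteration 1: components of {Clip} -> Housing = 1*1 = 1, Widget = 1*1 = 1.
Iteration 2: components of {Housing,Widget} -> Arm = 1*3 = 3, Seal = 1*3 = 3.
Iteration 3: components of {Arm,Seal} -> Hub = 3*3 = 9.
Iteration 4: no further components; recursion stops.
Total rows emitted: 6.

6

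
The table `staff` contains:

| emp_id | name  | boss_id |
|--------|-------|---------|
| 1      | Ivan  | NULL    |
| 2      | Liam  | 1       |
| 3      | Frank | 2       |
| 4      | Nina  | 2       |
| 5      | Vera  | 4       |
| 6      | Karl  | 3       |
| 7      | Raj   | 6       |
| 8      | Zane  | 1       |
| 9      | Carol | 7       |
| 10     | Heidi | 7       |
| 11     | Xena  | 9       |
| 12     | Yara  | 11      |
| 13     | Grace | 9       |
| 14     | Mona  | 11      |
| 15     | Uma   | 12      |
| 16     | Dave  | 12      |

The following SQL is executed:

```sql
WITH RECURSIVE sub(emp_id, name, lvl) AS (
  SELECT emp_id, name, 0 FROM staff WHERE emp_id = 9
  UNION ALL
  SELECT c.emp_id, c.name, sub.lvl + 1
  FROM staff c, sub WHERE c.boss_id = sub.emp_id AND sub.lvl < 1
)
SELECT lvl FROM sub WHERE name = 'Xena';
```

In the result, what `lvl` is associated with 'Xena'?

Base: emp_id=9 (Carol) at lvl 0.
Iteration 1: rows with boss_id in {9} -> Xena (id 11, lvl 1), Grace (id 13, lvl 1).
Iteration 2: lvl < 1 fails for all current rows; recursion stops.

1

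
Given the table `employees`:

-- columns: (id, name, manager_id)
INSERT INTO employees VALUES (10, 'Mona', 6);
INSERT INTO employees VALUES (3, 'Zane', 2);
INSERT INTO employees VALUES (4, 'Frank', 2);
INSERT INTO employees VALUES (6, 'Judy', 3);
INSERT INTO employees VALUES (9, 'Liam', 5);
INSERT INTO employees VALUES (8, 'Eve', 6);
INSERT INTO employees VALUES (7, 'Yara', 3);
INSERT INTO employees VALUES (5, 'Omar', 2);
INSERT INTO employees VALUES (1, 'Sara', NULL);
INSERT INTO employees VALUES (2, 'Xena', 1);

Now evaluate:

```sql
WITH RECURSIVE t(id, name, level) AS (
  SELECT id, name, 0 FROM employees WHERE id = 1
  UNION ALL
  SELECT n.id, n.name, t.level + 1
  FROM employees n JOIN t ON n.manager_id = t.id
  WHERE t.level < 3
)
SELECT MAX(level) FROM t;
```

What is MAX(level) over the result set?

Base: id=1 (Sara) at level 0.
Iteration 1: rows with manager_id in {1} -> Xena (id 2, level 1).
Iteration 2: rows with manager_id in {2} -> Zane (id 3, level 2), Frank (id 4, level 2), Omar (id 5, level 2).
Iteration 3: rows with manager_id in {3,4,5} -> Judy (id 6, level 3), Yara (id 7, level 3), Liam (id 9, level 3).
Iteration 4: level < 3 fails for all current rows; recursion stops.
level values: 0, 1, 2, 2, 2, 3, 3, 3; the maximum is 3.

3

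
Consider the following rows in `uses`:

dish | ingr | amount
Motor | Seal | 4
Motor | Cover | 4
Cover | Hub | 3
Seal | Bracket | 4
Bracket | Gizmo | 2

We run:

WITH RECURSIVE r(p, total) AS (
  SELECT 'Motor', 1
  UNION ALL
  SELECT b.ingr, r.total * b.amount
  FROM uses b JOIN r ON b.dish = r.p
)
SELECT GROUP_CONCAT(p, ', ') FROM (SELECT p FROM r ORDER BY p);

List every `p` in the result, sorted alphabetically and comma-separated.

Base: (Motor, total=1).
Iteration 1: components of {Motor} -> Cover = 1*4 = 4, Seal = 1*4 = 4.
Iteration 2: components of {Cover,Seal} -> Bracket = 4*4 = 16, Hub = 4*3 = 12.
Iteration 3: components of {Bracket,Hub} -> Gizmo = 16*2 = 32.
Iteration 4: no further components; recursion stops.

Bracket, Cover, Gizmo, Hub, Motor, Seal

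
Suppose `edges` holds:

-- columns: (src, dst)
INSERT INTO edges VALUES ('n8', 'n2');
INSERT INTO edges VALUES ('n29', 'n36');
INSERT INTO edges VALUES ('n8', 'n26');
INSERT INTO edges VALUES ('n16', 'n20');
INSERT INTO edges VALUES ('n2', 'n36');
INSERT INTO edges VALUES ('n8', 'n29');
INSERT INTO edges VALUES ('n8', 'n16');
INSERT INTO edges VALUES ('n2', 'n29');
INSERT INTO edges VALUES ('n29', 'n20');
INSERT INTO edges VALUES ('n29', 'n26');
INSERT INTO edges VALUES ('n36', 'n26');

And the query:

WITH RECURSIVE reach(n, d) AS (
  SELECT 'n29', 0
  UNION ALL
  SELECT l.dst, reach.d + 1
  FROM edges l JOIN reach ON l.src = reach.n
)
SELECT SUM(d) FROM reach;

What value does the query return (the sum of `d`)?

5

Base: (n29, d=0).
Iteration 1: edges from {n29} -> (n20, d=1), (n26, d=1), (n36, d=1).
Iteration 2: edges from {n20,n26,n36} -> (n26, d=2).
Iteration 3: no outgoing edges from {n26}; recursion stops.
SUM(d) = 0 + 1 + 1 + 1 + 2 = 5.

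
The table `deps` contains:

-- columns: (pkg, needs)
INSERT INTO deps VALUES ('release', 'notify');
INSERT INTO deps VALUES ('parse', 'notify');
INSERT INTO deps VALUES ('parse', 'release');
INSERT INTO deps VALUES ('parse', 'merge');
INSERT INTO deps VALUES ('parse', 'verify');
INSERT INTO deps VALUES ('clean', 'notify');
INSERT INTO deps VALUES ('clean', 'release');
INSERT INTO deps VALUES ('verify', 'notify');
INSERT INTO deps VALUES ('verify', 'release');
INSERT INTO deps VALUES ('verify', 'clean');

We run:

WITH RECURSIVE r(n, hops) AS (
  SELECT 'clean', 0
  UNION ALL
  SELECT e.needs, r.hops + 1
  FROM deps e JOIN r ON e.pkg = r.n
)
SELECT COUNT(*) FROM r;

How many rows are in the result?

4

Base: (clean, hops=0).
Iteration 1: edges from {clean} -> (notify, hops=1), (release, hops=1).
Iteration 2: edges from {notify,release} -> (notify, hops=2).
Iteration 3: no outgoing edges from {notify}; recursion stops.
Total rows emitted: 4.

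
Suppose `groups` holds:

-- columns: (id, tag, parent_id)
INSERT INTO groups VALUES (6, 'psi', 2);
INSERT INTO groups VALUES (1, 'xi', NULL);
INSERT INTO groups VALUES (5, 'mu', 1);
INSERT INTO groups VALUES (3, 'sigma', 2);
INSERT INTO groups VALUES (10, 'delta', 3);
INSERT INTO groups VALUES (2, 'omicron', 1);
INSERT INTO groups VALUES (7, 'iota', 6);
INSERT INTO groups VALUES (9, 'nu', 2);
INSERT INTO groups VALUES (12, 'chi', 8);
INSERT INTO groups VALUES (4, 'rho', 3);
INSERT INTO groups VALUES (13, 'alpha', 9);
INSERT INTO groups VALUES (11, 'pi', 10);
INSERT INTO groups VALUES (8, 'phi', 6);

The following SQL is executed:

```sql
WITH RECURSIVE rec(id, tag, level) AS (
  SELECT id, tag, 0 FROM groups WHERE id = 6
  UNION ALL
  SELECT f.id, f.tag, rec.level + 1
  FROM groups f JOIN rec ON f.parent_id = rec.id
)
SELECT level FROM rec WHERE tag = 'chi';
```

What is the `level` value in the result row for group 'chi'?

Base: id=6 (psi) at level 0.
Iteration 1: rows with parent_id in {6} -> iota (id 7, level 1), phi (id 8, level 1).
Iteration 2: rows with parent_id in {7,8} -> chi (id 12, level 2).
Iteration 3: no rows with parent_id in {12}; recursion stops.

2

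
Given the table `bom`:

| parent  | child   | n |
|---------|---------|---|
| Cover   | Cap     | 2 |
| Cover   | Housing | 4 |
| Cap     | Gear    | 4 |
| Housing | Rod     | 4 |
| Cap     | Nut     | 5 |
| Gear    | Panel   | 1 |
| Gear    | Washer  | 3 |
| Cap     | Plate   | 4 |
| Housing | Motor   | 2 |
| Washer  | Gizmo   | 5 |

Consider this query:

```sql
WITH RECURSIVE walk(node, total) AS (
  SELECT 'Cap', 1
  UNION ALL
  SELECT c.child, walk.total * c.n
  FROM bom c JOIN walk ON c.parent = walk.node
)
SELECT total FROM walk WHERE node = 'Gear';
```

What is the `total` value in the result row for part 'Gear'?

Base: (Cap, total=1).
Iteration 1: components of {Cap} -> Gear = 1*4 = 4, Nut = 1*5 = 5, Plate = 1*4 = 4.
Iteration 2: components of {Gear,Nut,Plate} -> Panel = 4*1 = 4, Washer = 4*3 = 12.
Iteration 3: components of {Panel,Washer} -> Gizmo = 12*5 = 60.
Iteration 4: no further components; recursion stops.

4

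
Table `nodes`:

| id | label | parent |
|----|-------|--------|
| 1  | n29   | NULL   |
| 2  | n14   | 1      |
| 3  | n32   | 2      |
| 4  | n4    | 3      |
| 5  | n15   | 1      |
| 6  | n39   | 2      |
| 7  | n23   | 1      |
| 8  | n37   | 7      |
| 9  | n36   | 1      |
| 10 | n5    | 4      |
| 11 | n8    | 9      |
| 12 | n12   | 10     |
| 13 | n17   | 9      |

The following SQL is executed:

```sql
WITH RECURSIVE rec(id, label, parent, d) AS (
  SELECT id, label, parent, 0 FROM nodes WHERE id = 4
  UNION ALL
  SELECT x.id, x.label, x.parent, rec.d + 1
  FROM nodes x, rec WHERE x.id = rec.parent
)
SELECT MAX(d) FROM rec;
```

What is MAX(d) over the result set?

Base: id=4 (n4), parent=3, d 0.
Iteration 1: join on id=3 -> n32 (id 3, parent=2, d 1).
Iteration 2: join on id=2 -> n14 (id 2, parent=1, d 2).
Iteration 3: join on id=1 -> n29 (id 1, parent=NULL, d 3).
Iteration 4: parent is NULL; no match; recursion stops.
d values: 0, 1, 2, 3; the maximum is 3.

3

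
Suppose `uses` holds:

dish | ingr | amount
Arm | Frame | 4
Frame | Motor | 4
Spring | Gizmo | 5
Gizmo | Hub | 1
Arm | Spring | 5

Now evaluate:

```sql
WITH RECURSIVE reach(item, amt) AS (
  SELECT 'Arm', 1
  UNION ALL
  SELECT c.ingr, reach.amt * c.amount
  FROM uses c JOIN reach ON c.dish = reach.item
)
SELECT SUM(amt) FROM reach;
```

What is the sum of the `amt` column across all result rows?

76

Base: (Arm, amt=1).
Iteration 1: components of {Arm} -> Frame = 1*4 = 4, Spring = 1*5 = 5.
Iteration 2: components of {Frame,Spring} -> Gizmo = 5*5 = 25, Motor = 4*4 = 16.
Iteration 3: components of {Gizmo,Motor} -> Hub = 25*1 = 25.
Iteration 4: no further components; recursion stops.
SUM(amt) = 1 + 4 + 5 + 16 + 25 + 25 = 76.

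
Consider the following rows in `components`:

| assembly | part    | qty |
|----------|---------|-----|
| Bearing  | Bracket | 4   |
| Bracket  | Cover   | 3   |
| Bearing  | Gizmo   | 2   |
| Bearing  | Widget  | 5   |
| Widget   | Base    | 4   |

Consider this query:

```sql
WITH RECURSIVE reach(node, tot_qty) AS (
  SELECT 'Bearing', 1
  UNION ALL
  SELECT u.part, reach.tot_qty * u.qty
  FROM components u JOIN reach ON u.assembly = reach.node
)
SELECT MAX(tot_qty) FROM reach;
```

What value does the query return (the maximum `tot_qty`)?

Base: (Bearing, tot_qty=1).
Iteration 1: components of {Bearing} -> Bracket = 1*4 = 4, Gizmo = 1*2 = 2, Widget = 1*5 = 5.
Iteration 2: components of {Bracket,Gizmo,Widget} -> Base = 5*4 = 20, Cover = 4*3 = 12.
Iteration 3: no further components; recursion stops.
tot_qty values: 1, 5, 4, 2, 20, 12; the maximum is 20.

20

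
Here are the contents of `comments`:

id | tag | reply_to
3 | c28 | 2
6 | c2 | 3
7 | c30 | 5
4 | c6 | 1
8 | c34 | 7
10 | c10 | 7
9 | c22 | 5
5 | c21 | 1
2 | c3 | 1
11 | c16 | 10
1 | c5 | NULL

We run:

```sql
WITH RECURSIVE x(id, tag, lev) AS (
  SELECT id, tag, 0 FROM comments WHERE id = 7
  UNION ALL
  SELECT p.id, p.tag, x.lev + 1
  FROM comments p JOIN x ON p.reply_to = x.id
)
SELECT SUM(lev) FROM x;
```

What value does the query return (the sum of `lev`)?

4

Base: id=7 (c30) at lev 0.
Iteration 1: rows with reply_to in {7} -> c34 (id 8, lev 1), c10 (id 10, lev 1).
Iteration 2: rows with reply_to in {8,10} -> c16 (id 11, lev 2).
Iteration 3: no rows with reply_to in {11}; recursion stops.
SUM(lev) = 0 + 1 + 1 + 2 = 4.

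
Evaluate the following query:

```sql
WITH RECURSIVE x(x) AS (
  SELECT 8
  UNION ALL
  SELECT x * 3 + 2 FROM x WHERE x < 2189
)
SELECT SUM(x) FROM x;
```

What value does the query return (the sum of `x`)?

Base: x=8.
Iteration 1: 8 < 2189 holds -> x = 8 * 3 + 2 = 26.
Iteration 2: 26 < 2189 holds -> x = 26 * 3 + 2 = 80.
Iteration 3: 80 < 2189 holds -> x = 80 * 3 + 2 = 242.
Iteration 4: 242 < 2189 holds -> x = 242 * 3 + 2 = 728.
Iteration 5: 728 < 2189 holds -> x = 728 * 3 + 2 = 2186.
Iteration 6: 2186 < 2189 holds -> x = 2186 * 3 + 2 = 6560.
Iteration 7: 6560 < 2189 fails; recursion stops.
SUM(x) = 8 + 26 + 80 + 242 + 728 + 2186 + 6560 = 9830.

9830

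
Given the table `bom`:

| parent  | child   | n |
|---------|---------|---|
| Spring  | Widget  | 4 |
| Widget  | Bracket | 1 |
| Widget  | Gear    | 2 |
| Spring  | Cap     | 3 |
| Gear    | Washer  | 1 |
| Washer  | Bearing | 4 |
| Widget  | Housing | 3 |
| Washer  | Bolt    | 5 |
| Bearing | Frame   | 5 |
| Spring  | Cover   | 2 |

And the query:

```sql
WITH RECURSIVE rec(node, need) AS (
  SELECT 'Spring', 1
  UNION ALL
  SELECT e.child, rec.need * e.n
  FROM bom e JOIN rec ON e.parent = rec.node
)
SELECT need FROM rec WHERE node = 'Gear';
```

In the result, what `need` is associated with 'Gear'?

Base: (Spring, need=1).
Iteration 1: components of {Spring} -> Cap = 1*3 = 3, Cover = 1*2 = 2, Widget = 1*4 = 4.
Iteration 2: components of {Cap,Cover,Widget} -> Bracket = 4*1 = 4, Gear = 4*2 = 8, Housing = 4*3 = 12.
Iteration 3: components of {Bracket,Gear,Housing} -> Washer = 8*1 = 8.
Iteration 4: components of {Washer} -> Bearing = 8*4 = 32, Bolt = 8*5 = 40.
Iteration 5: components of {Bearing,Bolt} -> Frame = 32*5 = 160.
Iteration 6: no further components; recursion stops.

8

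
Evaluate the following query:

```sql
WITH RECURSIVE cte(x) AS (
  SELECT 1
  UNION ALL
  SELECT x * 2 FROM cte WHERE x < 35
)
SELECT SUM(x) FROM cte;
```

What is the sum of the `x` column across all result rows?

127

Base: x=1.
Iteration 1: 1 < 35 holds -> x = 1 * 2 = 2.
Iteration 2: 2 < 35 holds -> x = 2 * 2 = 4.
Iteration 3: 4 < 35 holds -> x = 4 * 2 = 8.
Iteration 4: 8 < 35 holds -> x = 8 * 2 = 16.
Iteration 5: 16 < 35 holds -> x = 16 * 2 = 32.
Iteration 6: 32 < 35 holds -> x = 32 * 2 = 64.
Iteration 7: 64 < 35 fails; recursion stops.
SUM(x) = 1 + 2 + 4 + 8 + 16 + 32 + 64 = 127.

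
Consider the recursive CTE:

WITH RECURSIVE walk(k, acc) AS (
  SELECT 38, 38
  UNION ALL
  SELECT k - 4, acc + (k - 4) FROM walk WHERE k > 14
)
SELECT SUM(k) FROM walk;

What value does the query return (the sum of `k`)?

Base: k=38, acc=38.
Iteration 1: 38 > 14 holds -> k = 38 - 4 = 34, acc = 38 + 34 = 72.
Iteration 2: 34 > 14 holds -> k = 34 - 4 = 30, acc = 72 + 30 = 102.
Iteration 3: 30 > 14 holds -> k = 30 - 4 = 26, acc = 102 + 26 = 128.
Iteration 4: 26 > 14 holds -> k = 26 - 4 = 22, acc = 128 + 22 = 150.
Iteration 5: 22 > 14 holds -> k = 22 - 4 = 18, acc = 150 + 18 = 168.
Iteration 6: 18 > 14 holds -> k = 18 - 4 = 14, acc = 168 + 14 = 182.
Iteration 7: 14 > 14 fails; recursion stops.
SUM(k) = 38 + 34 + 30 + 26 + 22 + 18 + 14 = 182.

182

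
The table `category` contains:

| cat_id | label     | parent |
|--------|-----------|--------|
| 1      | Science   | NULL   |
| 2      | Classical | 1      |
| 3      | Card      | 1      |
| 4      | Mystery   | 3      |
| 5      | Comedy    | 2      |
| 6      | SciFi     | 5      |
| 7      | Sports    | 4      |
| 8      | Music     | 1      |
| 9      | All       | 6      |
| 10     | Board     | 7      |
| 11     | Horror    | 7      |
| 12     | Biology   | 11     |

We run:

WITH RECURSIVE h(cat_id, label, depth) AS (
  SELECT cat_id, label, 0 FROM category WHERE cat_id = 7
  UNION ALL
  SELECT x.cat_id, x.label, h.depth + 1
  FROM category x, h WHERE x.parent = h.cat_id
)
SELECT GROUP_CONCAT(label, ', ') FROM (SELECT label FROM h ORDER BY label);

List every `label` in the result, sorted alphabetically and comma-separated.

Biology, Board, Horror, Sports

Base: cat_id=7 (Sports) at depth 0.
Iteration 1: rows with parent in {7} -> Board (id 10, depth 1), Horror (id 11, depth 1).
Iteration 2: rows with parent in {10,11} -> Biology (id 12, depth 2).
Iteration 3: no rows with parent in {12}; recursion stops.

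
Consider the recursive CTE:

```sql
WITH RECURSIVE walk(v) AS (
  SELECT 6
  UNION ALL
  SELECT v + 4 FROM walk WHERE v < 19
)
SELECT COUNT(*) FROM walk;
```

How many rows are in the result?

5

Base: v=6.
Iteration 1: 6 < 19 holds -> v = 6 + 4 = 10.
Iteration 2: 10 < 19 holds -> v = 10 + 4 = 14.
Iteration 3: 14 < 19 holds -> v = 14 + 4 = 18.
Iteration 4: 18 < 19 holds -> v = 18 + 4 = 22.
Iteration 5: 22 < 19 fails; recursion stops.
Total rows emitted: 5.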